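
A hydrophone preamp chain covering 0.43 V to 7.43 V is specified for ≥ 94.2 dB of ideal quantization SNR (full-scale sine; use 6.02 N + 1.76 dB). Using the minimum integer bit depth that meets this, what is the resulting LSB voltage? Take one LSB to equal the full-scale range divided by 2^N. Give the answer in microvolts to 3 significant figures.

107 µV

Full-scale range = 7.43 V − (0.43 V) = 7 V.
Required N = ⌈(94.2 − 1.76)/6.02⌉ = ⌈15.355⌉ = 16.
One LSB is 7 V / 65536 = 107 µV.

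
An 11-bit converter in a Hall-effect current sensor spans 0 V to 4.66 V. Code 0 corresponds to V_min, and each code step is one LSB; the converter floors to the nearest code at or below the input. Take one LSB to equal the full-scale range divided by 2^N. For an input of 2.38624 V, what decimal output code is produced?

1048

Full-scale range = 4.66 V. LSB = 4.66 V / 2^11 ≈ 2.275 mV.
(V_in − V_min) × 2^11/range = (2.38624 − (0)) × 2048/4.66 = 1048.717.
Floor → code = 1048.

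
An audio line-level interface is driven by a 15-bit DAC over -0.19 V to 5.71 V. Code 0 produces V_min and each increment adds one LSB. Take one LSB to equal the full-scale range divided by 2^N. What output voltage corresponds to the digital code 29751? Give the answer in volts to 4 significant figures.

Range = 5.71 − (-0.19) = 5.9 V. LSB = 5.9 V / 2^15.
V_out = V_min + code × LSB = -0.19 V + 29751 × 5.9 V / 32768
      = -0.19 + 5.35678 = 5.16678 V.

5.167 V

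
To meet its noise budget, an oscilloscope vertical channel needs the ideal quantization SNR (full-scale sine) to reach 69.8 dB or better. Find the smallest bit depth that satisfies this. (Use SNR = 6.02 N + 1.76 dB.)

12 bits

Required N = ⌈(69.8 − 1.76)/6.02⌉ = ⌈11.302⌉ = 12.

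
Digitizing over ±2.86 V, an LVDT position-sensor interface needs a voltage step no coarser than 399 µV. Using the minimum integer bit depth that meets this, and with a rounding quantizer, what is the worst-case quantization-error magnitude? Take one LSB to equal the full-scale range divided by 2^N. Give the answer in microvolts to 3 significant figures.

175 µV

Span: 2.86 V − (-2.86 V) = 5.72 V.
Required number of levels: 5.72/399 µV = 14336; smallest N with 2^N ≥ that is 14.
LSB = 5.72 V ÷ 2^14 = 5.72/16384 V = 349.12 µV.
|e|_max = LSB/2 = 175 µV.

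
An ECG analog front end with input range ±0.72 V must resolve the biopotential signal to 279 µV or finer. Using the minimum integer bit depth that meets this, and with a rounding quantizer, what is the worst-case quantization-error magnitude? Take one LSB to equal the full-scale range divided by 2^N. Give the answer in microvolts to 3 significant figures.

87.9 µV

The full-scale span is 0.72 − (-0.72) = 1.44 V.
Need 2^N ≥ 1.44 V / 279 µV = 5161 → N_min = 13.
One LSB is 1.44 V / 8192 = 175.78 µV.
Half an LSB is 87.9 µV.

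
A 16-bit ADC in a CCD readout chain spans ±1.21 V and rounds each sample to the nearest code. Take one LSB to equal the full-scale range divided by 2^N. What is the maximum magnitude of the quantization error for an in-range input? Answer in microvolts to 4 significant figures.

The full-scale span is 1.21 − (-1.21) = 2.42 V.
One LSB is 2.42 V / 65536 = 36.9263 µV.
|e|_max = LSB/2 = 18.46 µV.

18.46 µV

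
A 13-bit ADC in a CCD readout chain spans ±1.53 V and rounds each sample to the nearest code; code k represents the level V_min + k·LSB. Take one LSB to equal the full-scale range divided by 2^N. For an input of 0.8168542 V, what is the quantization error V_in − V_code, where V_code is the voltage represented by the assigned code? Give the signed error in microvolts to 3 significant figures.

The full-scale span is 1.53 − (-1.53) = 3.06 V. LSB = 3.06 V / 2^13 ≈ 373.5 µV.
(V_in − V_min)/LSB = (0.8168542 − (-1.53)) × 8192/3.06 = 6282.8201 → nearest code k = 6283.
Reconstructed level: -1.53 + 6283 × 3.06/8192 V = 0.8169213867 V.
V_in − V_code = 0.8168542 − (0.8169213867) = −67.2 µV.

−67.2 µV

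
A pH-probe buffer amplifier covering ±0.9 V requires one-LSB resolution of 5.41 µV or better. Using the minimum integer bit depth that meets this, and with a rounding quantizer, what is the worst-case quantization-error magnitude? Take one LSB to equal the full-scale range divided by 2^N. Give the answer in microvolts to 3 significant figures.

Span: 0.9 V − (-0.9 V) = 1.8 V.
Need 2^N ≥ 1.8 V / 5.41 µV = 332700 → N_min = 19.
Step size = 1.8/524288 V = 3.4332 µV.
Max error for round-to-nearest is LSB/2 = 1.72 µV.

1.72 µV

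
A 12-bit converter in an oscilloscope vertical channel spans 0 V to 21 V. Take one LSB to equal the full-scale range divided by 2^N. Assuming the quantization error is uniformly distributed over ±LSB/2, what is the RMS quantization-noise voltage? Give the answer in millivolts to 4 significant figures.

1.480 mV

Span = 21 V.
LSB = 21 V / 2^12 = 5.12695 mV.
V_rms = LSB/√12 = 5.12695 mV / √12 = 1.480 mV.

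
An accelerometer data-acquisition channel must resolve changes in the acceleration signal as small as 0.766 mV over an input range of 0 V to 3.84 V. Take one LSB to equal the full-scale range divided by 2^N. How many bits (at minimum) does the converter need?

13 bits

Full-scale range = 3.84 V.
3.84 V / 0.766 mV = 5013. Since 2^12 = 4096 and 2^13 = 8192, N = 13.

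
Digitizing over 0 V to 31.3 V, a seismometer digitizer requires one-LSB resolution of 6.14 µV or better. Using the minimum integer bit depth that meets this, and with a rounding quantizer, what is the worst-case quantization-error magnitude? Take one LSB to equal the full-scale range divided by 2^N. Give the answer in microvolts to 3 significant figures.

1.87 µV

V_FS = 31.3 V.
Levels needed ≥ 31.3/6.14 µV = 5.098e6. 2^23 = 8388608 suffices, so N_min = 23.
One LSB is 31.3 V / 8388608 = 3.7313 µV.
Half an LSB is 1.87 µV.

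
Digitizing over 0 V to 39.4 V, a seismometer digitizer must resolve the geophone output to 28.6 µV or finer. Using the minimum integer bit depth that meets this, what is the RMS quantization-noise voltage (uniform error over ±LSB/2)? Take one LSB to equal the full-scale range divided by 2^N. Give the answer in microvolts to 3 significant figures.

5.42 µV

Span = 39.4 V.
Levels needed ≥ 39.4/28.6 µV = 1.378e6. 2^21 = 2097152 suffices, so N_min = 21.
One LSB is 39.4 V / 2097152 = 18.787 µV.
V_rms = LSB/√12 = 5.42 µV.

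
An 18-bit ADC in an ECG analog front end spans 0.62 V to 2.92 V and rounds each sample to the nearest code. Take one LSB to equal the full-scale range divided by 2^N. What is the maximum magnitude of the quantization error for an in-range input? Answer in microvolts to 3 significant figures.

4.39 µV

Full-scale range = 2.92 V − (0.62 V) = 2.3 V.
Step size = 2.3/262144 V = 8.7738 µV.
A rounding quantizer has |error| ≤ LSB/2 = 4.39 µV.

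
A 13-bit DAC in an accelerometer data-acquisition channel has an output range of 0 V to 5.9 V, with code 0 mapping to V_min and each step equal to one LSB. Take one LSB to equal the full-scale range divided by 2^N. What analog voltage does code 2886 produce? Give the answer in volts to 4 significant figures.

Full-scale range = 5.9 V. LSB = 5.9 V / 2^13.
V_out = 0 + 2886 × (5.9/8192) V
      = 0 V + 2.07854 V = 2.07854 V.

2.079 V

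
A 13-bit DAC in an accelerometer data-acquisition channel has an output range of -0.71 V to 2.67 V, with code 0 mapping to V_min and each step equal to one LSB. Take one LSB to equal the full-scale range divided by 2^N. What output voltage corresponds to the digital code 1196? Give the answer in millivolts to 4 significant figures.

-216.5 mV

Span: 2.67 V − (-0.71 V) = 3.38 V. LSB = 3.38 V / 2^13.
V_out = V_min + code × LSB = -0.71 V + 1196 × 3.38 V / 8192
      = -0.71 + 0.493467 = -0.216533 V.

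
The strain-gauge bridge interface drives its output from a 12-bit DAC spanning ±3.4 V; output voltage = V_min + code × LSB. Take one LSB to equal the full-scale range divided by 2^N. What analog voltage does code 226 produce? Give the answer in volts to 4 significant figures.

-3.025 V

The full-scale span is 3.4 − (-3.4) = 6.8 V. LSB = 6.8 V / 2^12.
V_out = V_min + code × LSB = -3.4 V + 226 × 6.8 V / 4096
      = -3.4 V + 0.375195 V = -3.02480 V.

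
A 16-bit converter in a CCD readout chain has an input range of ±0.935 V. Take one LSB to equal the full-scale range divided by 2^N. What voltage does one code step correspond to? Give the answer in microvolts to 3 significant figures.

28.5 µV

Span: 0.935 V − (-0.935 V) = 1.87 V.
There are 2^16 = 65536 steps.
Step size = 1.87/65536 V = 28.5 µV.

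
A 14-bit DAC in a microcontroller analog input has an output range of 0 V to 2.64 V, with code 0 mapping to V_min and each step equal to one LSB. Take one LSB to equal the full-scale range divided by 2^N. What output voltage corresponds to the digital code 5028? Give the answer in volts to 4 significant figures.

Range is 2.64 V. LSB = 2.64 V / 2^14.
Output = V_min + (5028/16384) × range = 0 + 0.306885 × 2.64 V
      = 0 + 0.810176 = 0.810176 V.

0.8102 V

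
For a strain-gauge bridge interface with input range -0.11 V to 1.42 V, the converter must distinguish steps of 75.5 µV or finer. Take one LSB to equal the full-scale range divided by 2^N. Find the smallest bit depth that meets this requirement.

15 bits

Range = 1.42 − (-0.11) = 1.53 V.
1.53 V / 75.5 µV = 20260. Since 2^14 = 16384 and 2^15 = 32768, N = 15.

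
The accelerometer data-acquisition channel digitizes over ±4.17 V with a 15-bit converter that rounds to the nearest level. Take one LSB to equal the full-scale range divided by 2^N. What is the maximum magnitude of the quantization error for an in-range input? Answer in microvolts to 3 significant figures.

127 µV

The full-scale span is 4.17 − (-4.17) = 8.34 V.
One LSB is 8.34 V / 32768 = 254.52 µV.
Worst-case error for round-to-nearest is half an LSB: 127 µV.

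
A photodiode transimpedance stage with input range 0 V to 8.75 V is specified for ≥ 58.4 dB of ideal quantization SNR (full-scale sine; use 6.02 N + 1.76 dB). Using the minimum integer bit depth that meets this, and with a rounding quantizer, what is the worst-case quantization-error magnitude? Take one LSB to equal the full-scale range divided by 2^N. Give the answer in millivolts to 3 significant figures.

Range is 8.75 V.
N ≥ (58.4 − 1.76)/6.02 = 9.409 → N_min = 10.
LSB = 8.75 V ÷ 2^10 = 8.75/1024 V = 8.5449 mV.
|e|_max = LSB/2 = 4.27 mV.

4.27 mV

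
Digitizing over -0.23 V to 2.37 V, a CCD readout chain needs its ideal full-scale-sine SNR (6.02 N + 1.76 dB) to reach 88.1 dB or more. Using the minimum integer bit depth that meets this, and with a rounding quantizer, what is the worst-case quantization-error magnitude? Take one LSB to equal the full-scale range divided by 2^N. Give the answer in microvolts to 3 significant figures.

39.7 µV

Full-scale range = 2.37 V − (-0.23 V) = 2.6 V.
N ≥ (88.1 − 1.76)/6.02 = 14.342 → N_min = 15.
One LSB is 2.6 V / 32768 = 79.346 µV.
Half an LSB is 39.7 µV.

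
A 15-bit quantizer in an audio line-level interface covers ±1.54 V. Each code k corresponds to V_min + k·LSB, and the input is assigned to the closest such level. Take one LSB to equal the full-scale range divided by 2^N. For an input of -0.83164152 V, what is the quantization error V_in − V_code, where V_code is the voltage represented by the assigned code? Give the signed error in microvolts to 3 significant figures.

+18.6 µV

Full-scale range = 1.54 V − (-1.54 V) = 3.08 V. LSB = 3.08 V / 2^15 ≈ 93.99 µV.
(V_in − V_min)/LSB = (-0.83164152 − (-1.54)) × 32768/3.08 = 7536.1983 → nearest code k = 7536.
Reconstructed level: -1.54 + 7536 × 3.08/32768 V = -0.83166015625 V.
e = -0.83164152 − (-0.83166015625) = +18.6 µV.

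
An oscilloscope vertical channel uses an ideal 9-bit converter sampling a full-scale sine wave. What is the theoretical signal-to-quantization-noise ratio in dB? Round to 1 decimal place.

55.9 dB

6.02(9) + 1.76 = 54.18 + 1.76 = 55.94 dB.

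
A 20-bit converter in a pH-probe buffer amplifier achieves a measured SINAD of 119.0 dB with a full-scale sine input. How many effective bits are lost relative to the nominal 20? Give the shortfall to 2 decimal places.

Effective bits = (119.0 − 1.76)/6.02 = 19.4751.
Shortfall = 20 − 19.4751 = 0.5249 bits.

0.52 bits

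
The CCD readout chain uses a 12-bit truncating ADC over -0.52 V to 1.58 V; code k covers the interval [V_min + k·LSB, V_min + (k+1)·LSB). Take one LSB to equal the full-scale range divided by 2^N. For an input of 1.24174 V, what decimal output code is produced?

Span: 1.58 V − (-0.52 V) = 2.1 V. LSB = 2.1 V / 2^12 ≈ 0.5127 mV.
code = ⌊(V_in − V_min)/LSB⌋ = ⌊(V_in − V_min) × 2^12 / range⌋
     = ⌊(1.24174 − (-0.52)) × 4096 / 2.1⌋ = ⌊1.76174 × 4096/2.1⌋
     = ⌊3436.232⌋ = 3436.

3436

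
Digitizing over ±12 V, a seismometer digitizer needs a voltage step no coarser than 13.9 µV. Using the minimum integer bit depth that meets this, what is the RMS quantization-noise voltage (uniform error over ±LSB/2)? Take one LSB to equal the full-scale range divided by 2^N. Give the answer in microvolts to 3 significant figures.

3.30 µV

Span: 12 V − (-12 V) = 24 V.
24 V / 13.9 µV = 1.727e6. Since 2^20 = 1048576 and 2^21 = 2097152, N = 21.
Step size = 24/2097152 V = 11.444 µV.
RMS noise = LSB/√12 = 3.30 µV.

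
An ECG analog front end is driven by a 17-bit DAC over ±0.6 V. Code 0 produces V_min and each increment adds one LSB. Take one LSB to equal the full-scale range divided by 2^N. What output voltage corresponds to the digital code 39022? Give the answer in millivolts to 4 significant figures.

Span: 0.6 V − (-0.6 V) = 1.2 V. LSB = 1.2 V / 2^17.
V_out = V_min + code × LSB = -0.6 V + 39022 × 1.2 V / 131072
      = -0.6 + 0.357257 = -0.242743 V.

-242.7 mV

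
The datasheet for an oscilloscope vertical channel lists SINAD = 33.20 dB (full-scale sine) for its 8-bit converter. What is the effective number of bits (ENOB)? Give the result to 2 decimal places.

5.22 bits

(33.20 − 1.76) / 6.02 = 31.44/6.02 = 5.2226 effective bits.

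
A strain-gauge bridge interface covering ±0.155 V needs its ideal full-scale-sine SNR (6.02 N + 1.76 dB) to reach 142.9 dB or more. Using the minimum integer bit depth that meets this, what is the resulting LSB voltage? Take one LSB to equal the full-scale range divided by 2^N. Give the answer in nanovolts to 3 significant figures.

18.5 nV

Span: 0.155 V − (-0.155 V) = 0.31 V.
6.02 N + 1.76 ≥ 142.9 gives N ≥ 23.445, so the minimum integer is 24.
LSB = 0.31 V / 2^24 = 18.5 nV.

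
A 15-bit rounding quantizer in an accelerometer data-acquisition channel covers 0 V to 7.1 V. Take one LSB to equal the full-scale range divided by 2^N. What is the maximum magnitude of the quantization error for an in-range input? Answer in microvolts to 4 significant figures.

108.3 µV

Full-scale range = 7.1 V.
LSB = 7.1 V ÷ 2^15 = 7.1/32768 V = 216.675 µV.
|e|_max = LSB/2 = 108.3 µV.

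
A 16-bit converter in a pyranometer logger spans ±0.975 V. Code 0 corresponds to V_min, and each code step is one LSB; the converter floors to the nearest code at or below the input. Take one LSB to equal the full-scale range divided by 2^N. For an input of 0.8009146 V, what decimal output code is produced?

59685

Full-scale range = 0.975 V − (-0.975 V) = 1.95 V. LSB = 1.95 V / 2^16 ≈ 29.75 µV.
(V_in − V_min) × 2^16/range = (0.8009146 − (-0.975)) × 65536/1.95 = 59685.302.
Floor → code = 59685.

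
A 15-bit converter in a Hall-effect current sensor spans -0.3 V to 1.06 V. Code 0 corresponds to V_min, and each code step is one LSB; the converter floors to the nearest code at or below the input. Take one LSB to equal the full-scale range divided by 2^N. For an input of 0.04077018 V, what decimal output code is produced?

Range = 1.06 − (-0.3) = 1.36 V. LSB = 1.36 V / 2^15 ≈ 41.50 µV.
(V_in − V_min) × 2^15/range = (0.04077018 − (-0.3)) × 32768/1.36 = 8210.557.
Floor → code = 8210.

8210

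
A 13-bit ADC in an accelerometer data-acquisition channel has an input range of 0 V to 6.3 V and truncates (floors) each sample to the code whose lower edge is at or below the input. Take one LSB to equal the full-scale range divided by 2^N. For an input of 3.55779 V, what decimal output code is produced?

4626

Full-scale range = 6.3 V. LSB = 6.3 V / 2^13 ≈ 0.7690 mV.
(V_in − V_min) × 2^13/range = (3.55779 − (0)) × 8192/6.3 = 4626.256.
Floor → code = 4626.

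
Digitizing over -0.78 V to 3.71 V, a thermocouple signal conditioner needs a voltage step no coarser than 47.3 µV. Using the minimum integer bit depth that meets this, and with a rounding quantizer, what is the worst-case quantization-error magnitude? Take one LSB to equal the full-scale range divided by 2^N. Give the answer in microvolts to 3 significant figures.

Range = 3.71 − (-0.78) = 4.49 V.
Levels needed ≥ 4.49/47.3 µV = 94930. 2^17 = 131072 suffices, so N_min = 17.
One LSB is 4.49 V / 131072 = 34.256 µV.
|e|_max = LSB/2 = 17.1 µV.

17.1 µV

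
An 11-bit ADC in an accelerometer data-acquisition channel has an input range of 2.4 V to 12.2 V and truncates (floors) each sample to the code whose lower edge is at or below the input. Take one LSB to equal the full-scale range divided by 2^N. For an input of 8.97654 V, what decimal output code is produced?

Range = 12.2 − (2.4) = 9.8 V. LSB = 9.8 V / 2^11 ≈ 4.785 mV.
(V_in − V_min) × 2^11/range = (8.97654 − (2.4)) × 2048/9.8 = 1374.363.
Floor → code = 1374.

1374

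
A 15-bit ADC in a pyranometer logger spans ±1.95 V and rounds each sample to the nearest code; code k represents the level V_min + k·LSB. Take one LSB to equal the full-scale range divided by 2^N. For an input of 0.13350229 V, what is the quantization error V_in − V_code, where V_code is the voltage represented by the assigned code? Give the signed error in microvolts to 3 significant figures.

Range = 1.95 − (-1.95) = 3.9 V. LSB = 3.9 V / 2^15 ≈ 119.0 µV.
(0.13350229 − (-1.95)) / LSB = 2.08350229 × 32768/3.9 = 17505.6931. Nearest integer: k = 17506.
V_code = -1.95 + (17506/32768) × 3.9 = 0.13353881836 V.
Error = V_in − V_code = 0.13350229 − (0.13353881836) = −36.5 µV.

−36.5 µV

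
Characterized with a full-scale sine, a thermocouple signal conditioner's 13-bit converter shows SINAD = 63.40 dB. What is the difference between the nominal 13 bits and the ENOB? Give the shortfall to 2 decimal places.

Effective bits = (63.40 − 1.76)/6.02 = 10.2392.
Lost resolution: 13 − 10.2392 = 2.7608 bits.

2.76 bits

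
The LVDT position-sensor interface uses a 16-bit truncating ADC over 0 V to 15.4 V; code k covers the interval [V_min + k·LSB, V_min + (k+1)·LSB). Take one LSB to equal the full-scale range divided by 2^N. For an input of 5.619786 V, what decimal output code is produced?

23915

Full-scale range = 15.4 V. LSB = 15.4 V / 2^16 ≈ 235.0 µV.
code = ⌊(V_in − V_min)/LSB⌋ = ⌊(V_in − V_min) × 2^16 / range⌋
     = ⌊(5.619786 − (0)) × 65536 / 15.4⌋ = ⌊5.619786 × 65536/15.4⌋
     = ⌊23915.474⌋ = 23915.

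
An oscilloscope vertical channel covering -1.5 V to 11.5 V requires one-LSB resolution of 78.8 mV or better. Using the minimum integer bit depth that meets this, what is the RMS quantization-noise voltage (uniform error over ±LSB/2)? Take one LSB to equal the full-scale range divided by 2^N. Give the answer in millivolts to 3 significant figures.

Range = 11.5 − (-1.5) = 13 V.
Need 2^N ≥ 13 V / 78.8 mV = 165.0 → N_min = 8.
LSB = 13 V ÷ 2^8 = 13/256 V = 50.781 mV.
V_rms = LSB/√12 = 14.7 mV.

14.7 mV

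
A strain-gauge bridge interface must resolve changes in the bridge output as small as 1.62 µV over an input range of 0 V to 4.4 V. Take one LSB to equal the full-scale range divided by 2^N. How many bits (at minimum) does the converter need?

Span = 4.4 V.
Levels needed ≥ 4.4/1.62 µV = 2.716e6. 2^22 = 4194304 suffices, so N_min = 22.

22 bits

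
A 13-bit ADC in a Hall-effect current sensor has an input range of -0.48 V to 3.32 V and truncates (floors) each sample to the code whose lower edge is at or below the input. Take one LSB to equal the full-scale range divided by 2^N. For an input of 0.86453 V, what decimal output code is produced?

Span: 3.32 V − (-0.48 V) = 3.8 V. LSB = 3.8 V / 2^13 ≈ 463.9 µV.
code = ⌊(V_in − V_min)/LSB⌋ = ⌊(V_in − V_min) × 2^13 / range⌋
     = ⌊(0.86453 − (-0.48)) × 8192 / 3.8⌋ = ⌊1.34453 × 8192/3.8⌋
     = ⌊2898.524⌋ = 2898.

2898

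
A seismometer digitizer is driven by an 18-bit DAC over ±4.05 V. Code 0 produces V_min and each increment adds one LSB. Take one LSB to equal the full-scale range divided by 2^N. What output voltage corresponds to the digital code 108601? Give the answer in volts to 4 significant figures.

-0.6943 V

Span: 4.05 V − (-4.05 V) = 8.1 V. LSB = 8.1 V / 2^18.
Output = V_min + (108601/262144) × range = -4.05 + 0.414280 × 8.1 V
      = -4.05 + 3.35567 = -0.694333 V.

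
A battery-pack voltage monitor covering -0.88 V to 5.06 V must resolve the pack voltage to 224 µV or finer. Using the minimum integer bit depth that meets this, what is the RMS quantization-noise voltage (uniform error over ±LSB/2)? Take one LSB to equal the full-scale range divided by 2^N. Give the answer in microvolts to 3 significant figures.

52.3 µV

Full-scale range = 5.06 V − (-0.88 V) = 5.94 V.
Need 2^N ≥ 5.94 V / 224 µV = 26520 → N_min = 15.
LSB = 5.94 V / 2^15 = 181.27 µV.
V_rms = LSB/√12 = 52.3 µV.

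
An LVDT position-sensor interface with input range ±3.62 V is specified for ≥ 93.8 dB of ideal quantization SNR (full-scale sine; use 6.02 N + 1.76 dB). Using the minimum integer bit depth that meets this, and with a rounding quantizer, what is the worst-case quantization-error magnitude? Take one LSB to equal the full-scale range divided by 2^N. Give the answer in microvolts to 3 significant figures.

Range = 3.62 − (-3.62) = 7.24 V.
N ≥ (93.8 − 1.76)/6.02 = 15.289 → N_min = 16.
LSB = 7.24 V ÷ 2^16 = 7.24/65536 V = 110.47 µV.
Max error for round-to-nearest is LSB/2 = 55.2 µV.

55.2 µV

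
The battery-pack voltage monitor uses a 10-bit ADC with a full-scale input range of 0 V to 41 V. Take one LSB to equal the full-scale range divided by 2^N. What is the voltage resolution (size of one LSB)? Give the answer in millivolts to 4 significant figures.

40.04 mV

Span = 41 V.
Number of codes = 2^10 = 1024.
Step size = 41/1024 V = 40.04 mV.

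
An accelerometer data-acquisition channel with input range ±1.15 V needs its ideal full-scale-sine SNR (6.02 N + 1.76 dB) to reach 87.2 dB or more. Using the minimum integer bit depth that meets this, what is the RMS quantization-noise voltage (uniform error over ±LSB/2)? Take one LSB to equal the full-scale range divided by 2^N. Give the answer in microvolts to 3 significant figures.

20.3 µV

The full-scale span is 1.15 − (-1.15) = 2.3 V.
6.02 N + 1.76 ≥ 87.2 gives N ≥ 14.193, so the minimum integer is 15.
Step size = 2.3/32768 V = 70.190 µV.
RMS noise = LSB/√12 = 20.3 µV.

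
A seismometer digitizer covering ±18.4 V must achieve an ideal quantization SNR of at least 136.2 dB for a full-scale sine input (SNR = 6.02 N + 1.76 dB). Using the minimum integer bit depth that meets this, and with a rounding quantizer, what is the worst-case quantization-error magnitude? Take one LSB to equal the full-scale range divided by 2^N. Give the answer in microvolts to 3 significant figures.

2.19 µV

The full-scale span is 18.4 − (-18.4) = 36.8 V.
Solving 6.02 N ≥ 136.2 − 1.76: N ≥ 22.332. Round up → N = 23.
One LSB is 36.8 V / 8388608 = 4.3869 µV.
Max error for round-to-nearest is LSB/2 = 2.19 µV.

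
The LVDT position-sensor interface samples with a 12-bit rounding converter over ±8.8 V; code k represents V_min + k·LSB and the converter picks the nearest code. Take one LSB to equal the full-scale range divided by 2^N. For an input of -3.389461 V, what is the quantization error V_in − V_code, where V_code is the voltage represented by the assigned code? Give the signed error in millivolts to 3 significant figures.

Full-scale range = 8.8 V − (-8.8 V) = 17.6 V. LSB = 17.6 V / 2^12 ≈ 4.297 mV.
Position in LSBs: (-3.389461 − (-8.8)) × 4096/17.6 = 1259.1800; rounding gives k = 1259.
Reconstructed level: -8.8 + 1259 × 17.6/4096 V = -3.390234375 V.
V_in − V_code = -3.389461 − (-3.390234375) = +0.773 mV.

+0.773 mV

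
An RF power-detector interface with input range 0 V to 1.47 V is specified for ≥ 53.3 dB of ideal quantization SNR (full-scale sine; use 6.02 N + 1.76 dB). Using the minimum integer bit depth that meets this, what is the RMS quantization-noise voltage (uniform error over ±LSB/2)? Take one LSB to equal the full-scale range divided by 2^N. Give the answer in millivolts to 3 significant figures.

Full-scale range = 1.47 V.
Solving 6.02 N ≥ 53.3 − 1.76: N ≥ 8.561. Round up → N = 9.
LSB = 1.47 V / 2^9 = 2.8711 mV.
σ_q = LSB/√12 = 2.8711 mV/3.4641 = 0.829 mV.

0.829 mV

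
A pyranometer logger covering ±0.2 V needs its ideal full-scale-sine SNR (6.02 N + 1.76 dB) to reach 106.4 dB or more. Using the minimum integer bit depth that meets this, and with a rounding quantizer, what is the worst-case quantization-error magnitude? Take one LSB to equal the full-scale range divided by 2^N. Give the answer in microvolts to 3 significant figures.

Full-scale range = 0.2 V − (-0.2 V) = 0.4 V.
6.02 N + 1.76 ≥ 106.4 gives N ≥ 17.382, so the minimum integer is 18.
One LSB is 0.4 V / 262144 = 1.5259 µV.
Half an LSB is 0.763 µV.

0.763 µV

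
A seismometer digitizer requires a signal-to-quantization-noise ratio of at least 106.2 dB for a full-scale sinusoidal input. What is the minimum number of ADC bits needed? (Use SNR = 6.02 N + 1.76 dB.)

18 bits

N ≥ (106.2 − 1.76)/6.02 = 17.349 → N_min = 18.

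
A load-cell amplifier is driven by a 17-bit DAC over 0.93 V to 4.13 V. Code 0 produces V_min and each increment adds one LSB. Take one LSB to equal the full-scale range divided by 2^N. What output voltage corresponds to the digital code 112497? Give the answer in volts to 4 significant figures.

Span: 4.13 V − (0.93 V) = 3.2 V. LSB = 3.2 V / 2^17.
V_out = V_min + code × LSB = 0.93 V + 112497 × 3.2 V / 131072
      = 0.93 V + 2.74651 V = 3.67651 V.

3.677 V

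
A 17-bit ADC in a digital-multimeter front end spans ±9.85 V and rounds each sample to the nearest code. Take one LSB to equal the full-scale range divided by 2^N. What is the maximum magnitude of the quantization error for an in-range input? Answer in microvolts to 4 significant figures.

Full-scale range = 9.85 V − (-9.85 V) = 19.7 V.
LSB = 19.7 V ÷ 2^17 = 19.7/131072 V = 150.299 µV.
Worst-case error for round-to-nearest is half an LSB: 75.15 µV.

75.15 µV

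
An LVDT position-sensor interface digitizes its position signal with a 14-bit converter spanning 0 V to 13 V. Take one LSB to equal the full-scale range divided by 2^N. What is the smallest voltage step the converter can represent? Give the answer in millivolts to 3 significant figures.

Full-scale range = 13 V.
There are 2^14 = 16384 steps.
LSB = 13 V ÷ 2^14 = 13/16384 V = 0.793 mV.

0.793 mV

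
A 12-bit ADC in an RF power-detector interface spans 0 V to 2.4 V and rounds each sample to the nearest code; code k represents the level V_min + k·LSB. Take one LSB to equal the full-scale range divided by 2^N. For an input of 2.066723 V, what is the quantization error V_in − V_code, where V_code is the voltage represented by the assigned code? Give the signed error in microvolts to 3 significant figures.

Range is 2.4 V. LSB = 2.4 V / 2^12 ≈ 0.5859 mV.
Position in LSBs: (2.066723 − (0)) × 4096/2.4 = 3527.2073; rounding gives k = 3527.
V_code = V_min + k × range/2^12 = 0 + 3527 × 2.4/4096 = 2.066601563 V.
e = 2.066723 − (2.066601563) = +121 µV.

+121 µV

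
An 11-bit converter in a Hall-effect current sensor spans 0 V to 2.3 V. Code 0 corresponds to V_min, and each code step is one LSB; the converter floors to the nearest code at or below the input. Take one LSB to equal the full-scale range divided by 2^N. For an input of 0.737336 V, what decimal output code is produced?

656

V_FS = 2.3 V. LSB = 2.3 V / 2^11 ≈ 1.123 mV.
(V_in − V_min) × 2^11/range = (0.737336 − (0)) × 2048/2.3 = 656.550.
Floor → code = 656.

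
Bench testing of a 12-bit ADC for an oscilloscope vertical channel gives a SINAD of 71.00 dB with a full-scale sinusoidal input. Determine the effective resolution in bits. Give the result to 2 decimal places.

ENOB = (SINAD − 1.76) / 6.02 = (71.00 − 1.76) / 6.02 = 69.24 / 6.02 = 11.5017.

11.50 bits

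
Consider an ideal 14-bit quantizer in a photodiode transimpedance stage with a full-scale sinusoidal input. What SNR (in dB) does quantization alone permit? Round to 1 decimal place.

86.0 dB

6.02(14) + 1.76 = 84.28 + 1.76 = 86.04 dB.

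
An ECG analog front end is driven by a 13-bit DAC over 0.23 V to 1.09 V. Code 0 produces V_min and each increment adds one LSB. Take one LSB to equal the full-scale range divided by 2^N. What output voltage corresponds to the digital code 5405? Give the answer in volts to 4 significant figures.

Span: 1.09 V − (0.23 V) = 0.86 V. LSB = 0.86 V / 2^13.
V_out = V_min + code × LSB = 0.23 V + 5405 × 0.86 V / 8192
      = 0.23 + 0.567419 = 0.797419 V.

0.7974 V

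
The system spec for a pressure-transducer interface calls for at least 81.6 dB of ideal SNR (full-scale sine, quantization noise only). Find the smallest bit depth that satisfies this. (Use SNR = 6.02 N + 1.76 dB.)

14 bits

Required N = ⌈(81.6 − 1.76)/6.02⌉ = ⌈13.262⌉ = 14.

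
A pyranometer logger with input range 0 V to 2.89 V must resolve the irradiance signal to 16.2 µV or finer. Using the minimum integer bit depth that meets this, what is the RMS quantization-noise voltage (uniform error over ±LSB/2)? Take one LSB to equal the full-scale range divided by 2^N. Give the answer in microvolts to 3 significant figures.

3.18 µV

V_FS = 2.89 V.
Need 2^N ≥ 2.89 V / 16.2 µV = 178400 → N_min = 18.
LSB = 2.89 V / 2^18 = 11.024 µV.
RMS noise = LSB/√12 = 3.18 µV.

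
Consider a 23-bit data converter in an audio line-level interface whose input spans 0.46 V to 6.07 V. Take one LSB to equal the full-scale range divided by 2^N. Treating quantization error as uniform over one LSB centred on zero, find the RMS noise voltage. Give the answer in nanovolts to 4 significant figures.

193.1 nV

The full-scale span is 6.07 − (0.46) = 5.61 V.
One LSB is 5.61 V / 8388608 = 0.668764 µV.
For a uniform distribution on [−LSB/2, +LSB/2], V_rms = LSB/√12 = 0.668764 µV/3.4641 = 193.1 nV.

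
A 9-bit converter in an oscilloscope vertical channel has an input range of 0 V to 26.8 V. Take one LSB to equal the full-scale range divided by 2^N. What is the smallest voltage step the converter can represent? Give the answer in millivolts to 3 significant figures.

Range is 26.8 V.
There are 2^9 = 512 steps.
One LSB is 26.8 V / 512 = 52.3 mV.

52.3 mV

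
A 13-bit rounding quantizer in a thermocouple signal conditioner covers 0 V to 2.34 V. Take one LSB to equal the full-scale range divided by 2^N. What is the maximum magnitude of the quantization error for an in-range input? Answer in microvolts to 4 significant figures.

Span = 2.34 V.
One LSB is 2.34 V / 8192 = 285.645 µV.
|e|_max = LSB/2 = 142.8 µV.

142.8 µV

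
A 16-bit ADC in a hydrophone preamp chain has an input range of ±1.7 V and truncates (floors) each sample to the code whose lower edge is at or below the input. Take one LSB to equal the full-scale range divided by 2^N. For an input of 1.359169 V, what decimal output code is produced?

Span: 1.7 V − (-1.7 V) = 3.4 V. LSB = 3.4 V / 2^16 ≈ 51.88 µV.
V_in − V_min = 1.359169 − (-1.7) = 3.059169 V.
Divide by LSB: 3.059169 × 65536/3.4 = 58966.3822.
Truncating gives code 58966.

58966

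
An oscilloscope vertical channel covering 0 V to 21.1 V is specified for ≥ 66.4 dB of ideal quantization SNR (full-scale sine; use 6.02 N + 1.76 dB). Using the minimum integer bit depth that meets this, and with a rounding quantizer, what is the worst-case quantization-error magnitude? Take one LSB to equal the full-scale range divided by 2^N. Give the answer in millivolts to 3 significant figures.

5.15 mV

V_FS = 21.1 V.
N ≥ (66.4 − 1.76)/6.02 = 10.738 → N_min = 11.
LSB = 21.1 V / 2^11 = 10.303 mV.
|e|_max = LSB/2 = 5.15 mV.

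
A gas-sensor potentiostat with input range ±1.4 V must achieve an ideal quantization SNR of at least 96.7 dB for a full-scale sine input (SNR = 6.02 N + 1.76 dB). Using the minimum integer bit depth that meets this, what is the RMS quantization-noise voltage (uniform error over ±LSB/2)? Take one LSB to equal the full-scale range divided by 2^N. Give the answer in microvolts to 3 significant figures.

12.3 µV

Span: 1.4 V − (-1.4 V) = 2.8 V.
6.02 N + 1.76 ≥ 96.7 gives N ≥ 15.771, so the minimum integer is 16.
One LSB is 2.8 V / 65536 = 42.725 µV.
σ_q = LSB/√12 = 42.725 µV/3.4641 = 12.3 µV.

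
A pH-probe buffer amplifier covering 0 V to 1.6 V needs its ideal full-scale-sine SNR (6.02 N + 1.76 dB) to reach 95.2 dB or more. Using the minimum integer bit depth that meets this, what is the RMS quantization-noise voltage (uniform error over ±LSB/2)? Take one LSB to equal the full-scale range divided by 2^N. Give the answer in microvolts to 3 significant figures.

7.05 µV

Full-scale range = 1.6 V.
6.02 N + 1.76 ≥ 95.2 gives N ≥ 15.522, so the minimum integer is 16.
One LSB is 1.6 V / 65536 = 24.414 µV.
V_rms = LSB/√12 = 7.05 µV.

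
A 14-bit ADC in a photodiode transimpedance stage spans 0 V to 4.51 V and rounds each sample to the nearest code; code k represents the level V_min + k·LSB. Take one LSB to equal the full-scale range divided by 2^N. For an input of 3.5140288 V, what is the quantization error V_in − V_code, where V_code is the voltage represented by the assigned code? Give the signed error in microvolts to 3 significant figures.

V_FS = 4.51 V. LSB = 4.51 V / 2^14 ≈ 275.3 µV.
(3.5140288 − (0)) / LSB = 3.5140288 × 16384/4.51 = 12765.8199. Nearest integer: k = 12766.
V_code = V_min + k × range/2^14 = 0 + 12766 × 4.51/16384 = 3.5140783691 V.
e = 3.5140288 − (3.5140783691) = −49.6 µV.

−49.6 µV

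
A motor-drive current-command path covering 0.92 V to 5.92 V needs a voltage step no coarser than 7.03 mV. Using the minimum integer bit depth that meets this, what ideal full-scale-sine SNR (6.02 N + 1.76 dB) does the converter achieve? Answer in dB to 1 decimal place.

62.0 dB

Span: 5.92 V − (0.92 V) = 5 V.
Required number of levels: 5/7.03 mV = 711.24; smallest N with 2^N ≥ that is 10.
6.02(10) + 1.76 = 61.96 dB.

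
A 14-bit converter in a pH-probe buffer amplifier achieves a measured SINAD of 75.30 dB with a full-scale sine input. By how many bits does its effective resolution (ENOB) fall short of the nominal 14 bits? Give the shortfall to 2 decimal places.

Effective bits = (75.30 − 1.76)/6.02 = 12.2159.
Lost resolution: 14 − 12.2159 = 1.7841 bits.

1.78 bits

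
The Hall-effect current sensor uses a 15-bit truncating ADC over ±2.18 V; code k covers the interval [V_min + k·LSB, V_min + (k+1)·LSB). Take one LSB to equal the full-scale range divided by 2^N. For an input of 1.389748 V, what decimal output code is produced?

The full-scale span is 2.18 − (-2.18) = 4.36 V. LSB = 4.36 V / 2^15 ≈ 133.1 µV.
(V_in − V_min) × 2^15/range = (1.389748 − (-2.18)) × 32768/4.36 = 26828.785.
Floor → code = 26828.

26828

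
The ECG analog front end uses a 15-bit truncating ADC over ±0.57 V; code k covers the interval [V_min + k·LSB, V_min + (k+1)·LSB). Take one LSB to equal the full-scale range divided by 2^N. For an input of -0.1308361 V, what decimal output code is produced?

12623

Range = 0.57 − (-0.57) = 1.14 V. LSB = 1.14 V / 2^15 ≈ 34.79 µV.
(V_in − V_min) × 2^15/range = (-0.1308361 − (-0.57)) × 32768/1.14 = 12623.266.
Floor → code = 12623.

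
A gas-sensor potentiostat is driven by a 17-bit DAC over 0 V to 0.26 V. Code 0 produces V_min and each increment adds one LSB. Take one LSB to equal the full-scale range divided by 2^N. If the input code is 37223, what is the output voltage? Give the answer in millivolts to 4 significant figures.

Range is 0.26 V. LSB = 0.26 V / 2^17.
V_out = V_min + code × LSB = 0 V + 37223 × 0.26 V / 131072
      = 0 V + 0.0738371 V = 0.0738371 V.

73.84 mV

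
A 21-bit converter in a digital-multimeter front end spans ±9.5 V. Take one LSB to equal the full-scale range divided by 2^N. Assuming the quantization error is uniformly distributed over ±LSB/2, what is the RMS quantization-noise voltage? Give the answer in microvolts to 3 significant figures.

2.62 µV

Range = 9.5 − (-9.5) = 19 V.
LSB = 19 V / 2^21 = 9.0599 µV.
For a uniform distribution on [−LSB/2, +LSB/2], V_rms = LSB/√12 = 9.0599 µV/3.4641 = 2.62 µV.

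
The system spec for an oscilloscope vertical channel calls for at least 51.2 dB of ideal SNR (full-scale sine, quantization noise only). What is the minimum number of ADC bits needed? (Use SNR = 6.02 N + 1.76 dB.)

9 bits

Solving 6.02 N ≥ 51.2 − 1.76: N ≥ 8.213. Round up → N = 9.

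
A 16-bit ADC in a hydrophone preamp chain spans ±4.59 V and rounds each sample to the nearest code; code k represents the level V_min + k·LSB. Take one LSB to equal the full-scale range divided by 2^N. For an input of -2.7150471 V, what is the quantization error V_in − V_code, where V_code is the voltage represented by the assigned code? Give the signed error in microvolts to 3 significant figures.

Span: 4.59 V − (-4.59 V) = 9.18 V. LSB = 9.18 V / 2^16 ≈ 140.1 µV.
Position in LSBs: (-2.7150471 − (-4.59)) × 65536/9.18 = 13385.2847; rounding gives k = 13385.
V_code = -4.59 + (13385/65536) × 9.18 = -2.7150869751 V.
V_in − V_code = -2.7150471 − (-2.7150869751) = +39.9 µV.

+39.9 µV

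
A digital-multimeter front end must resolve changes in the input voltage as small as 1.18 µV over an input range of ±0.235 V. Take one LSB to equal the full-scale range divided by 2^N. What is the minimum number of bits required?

19 bits

Span: 0.235 V − (-0.235 V) = 0.47 V.
Levels needed ≥ 0.47/1.18 µV = 398300. 2^19 = 524288 suffices, so N_min = 19.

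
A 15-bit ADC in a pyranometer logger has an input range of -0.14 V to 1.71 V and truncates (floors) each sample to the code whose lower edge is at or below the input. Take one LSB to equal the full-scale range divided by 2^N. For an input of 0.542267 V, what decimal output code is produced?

Range = 1.71 − (-0.14) = 1.85 V. LSB = 1.85 V / 2^15 ≈ 56.46 µV.
(V_in − V_min) × 2^15/range = (0.542267 − (-0.14)) × 32768/1.85 = 12084.608.
Floor → code = 12084.

12084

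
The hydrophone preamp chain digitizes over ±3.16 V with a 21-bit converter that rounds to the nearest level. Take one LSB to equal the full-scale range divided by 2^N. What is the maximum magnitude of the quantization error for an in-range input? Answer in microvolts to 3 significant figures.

1.51 µV

The full-scale span is 3.16 − (-3.16) = 6.32 V.
LSB = 6.32 V ÷ 2^21 = 6.32/2097152 V = 3.0136 µV.
|e|_max = LSB/2 = 1.51 µV.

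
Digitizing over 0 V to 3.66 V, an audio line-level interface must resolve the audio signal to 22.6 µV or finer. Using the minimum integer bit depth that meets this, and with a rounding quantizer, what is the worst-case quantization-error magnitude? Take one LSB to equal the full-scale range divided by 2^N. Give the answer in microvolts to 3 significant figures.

6.98 µV

Full-scale range = 3.66 V.
Required number of levels: 3.66/22.6 µV = 161950; smallest N with 2^N ≥ that is 18.
LSB = 3.66 V / 2^18 = 13.962 µV.
Half an LSB is 6.98 µV.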